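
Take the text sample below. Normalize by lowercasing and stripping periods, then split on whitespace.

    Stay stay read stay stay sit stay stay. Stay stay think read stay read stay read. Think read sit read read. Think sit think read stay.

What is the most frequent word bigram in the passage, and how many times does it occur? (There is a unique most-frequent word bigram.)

"stay stay", 5 times

Bigram frequencies (highest first):
  stay stay: 5
  read stay: 4
  stay read: 3
  think read: 3
  read think: 2
  stay sit: 1
  … (7 more, each ≤ 1)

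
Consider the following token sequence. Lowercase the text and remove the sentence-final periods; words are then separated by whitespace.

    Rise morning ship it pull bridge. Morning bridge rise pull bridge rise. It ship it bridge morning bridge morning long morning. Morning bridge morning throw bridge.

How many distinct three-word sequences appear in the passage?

26 tokens → 24 trigram windows in total.
Repeated trigrams (each contributes count−1 duplicates):
  bridge morning bridge: 2
  morning bridge morning: 2
2 duplicate windows → 24 − 2 = 22 distinct.

22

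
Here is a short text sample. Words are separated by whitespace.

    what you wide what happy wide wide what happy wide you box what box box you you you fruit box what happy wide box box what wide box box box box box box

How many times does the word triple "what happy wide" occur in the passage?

Scanning the 31 overlapping trigram windows for "what happy wide":
  position 4–6: what happy wide
  position 8–10: what happy wide
  position 21–23: what happy wide

3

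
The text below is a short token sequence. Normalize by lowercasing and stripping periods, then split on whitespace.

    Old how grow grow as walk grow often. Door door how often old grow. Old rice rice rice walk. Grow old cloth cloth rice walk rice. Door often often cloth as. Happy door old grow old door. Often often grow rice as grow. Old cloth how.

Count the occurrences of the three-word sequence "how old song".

0

Scanning the 44 overlapping trigram windows for "how old song":
  (none found)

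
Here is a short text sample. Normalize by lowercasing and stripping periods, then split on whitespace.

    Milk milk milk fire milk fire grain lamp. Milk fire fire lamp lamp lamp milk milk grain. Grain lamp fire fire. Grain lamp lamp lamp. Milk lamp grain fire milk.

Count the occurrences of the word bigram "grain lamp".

Scanning the 29 overlapping bigram windows for "grain lamp":
  position 7–8: grain lamp
  position 18–19: grain lamp
  position 22–23: grain lamp

3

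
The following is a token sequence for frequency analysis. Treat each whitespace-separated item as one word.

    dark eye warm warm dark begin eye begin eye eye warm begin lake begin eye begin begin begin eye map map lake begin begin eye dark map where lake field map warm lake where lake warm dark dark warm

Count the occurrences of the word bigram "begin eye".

5

Scanning the 38 overlapping bigram windows for "begin eye":
  position 6–7: begin eye
  position 8–9: begin eye
  position 14–15: begin eye
  position 18–19: begin eye
  position 24–25: begin eye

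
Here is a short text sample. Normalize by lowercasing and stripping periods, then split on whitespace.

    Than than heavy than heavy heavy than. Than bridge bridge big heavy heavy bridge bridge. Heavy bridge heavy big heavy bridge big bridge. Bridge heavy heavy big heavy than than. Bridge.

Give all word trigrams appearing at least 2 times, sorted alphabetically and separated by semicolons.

bridge bridge heavy; heavy big heavy; heavy than than; than than bridge

Trigram counts meeting the condition (at least 2 times):
  bridge bridge heavy: 2
  heavy big heavy: 2
  heavy than than: 2
  than than bridge: 2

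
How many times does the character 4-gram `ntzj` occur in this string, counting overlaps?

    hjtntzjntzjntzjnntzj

Sliding a length-4 window over the 20 characters (17 positions):
  position 4–7: ntzj
  position 8–11: ntzj
  position 12–15: ntzj
  position 17–20: ntzj

4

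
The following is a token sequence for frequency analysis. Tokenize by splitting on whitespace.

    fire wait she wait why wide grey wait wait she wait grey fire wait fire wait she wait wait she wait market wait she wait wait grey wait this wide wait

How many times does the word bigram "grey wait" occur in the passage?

2

Scanning the 30 overlapping bigram windows for "grey wait":
  position 7–8: grey wait
  position 27–28: grey wait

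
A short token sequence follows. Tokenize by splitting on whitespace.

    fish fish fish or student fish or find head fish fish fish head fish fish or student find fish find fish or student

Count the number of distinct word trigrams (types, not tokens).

23 tokens → 21 trigram windows in total.
Repeated trigrams (each contributes count−1 duplicates):
  fish or student: 3
  fish fish fish: 2
  fish fish or: 2
  head fish fish: 2
5 duplicate windows → 21 − 5 = 16 distinct.

16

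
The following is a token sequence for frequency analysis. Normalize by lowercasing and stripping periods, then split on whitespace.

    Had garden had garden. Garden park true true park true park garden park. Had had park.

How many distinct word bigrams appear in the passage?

16 tokens → 15 bigram windows in total.
Repeated bigrams (each contributes count−1 duplicates):
  garden park: 2
  had garden: 2
  park true: 2
  true park: 2
4 duplicate windows → 15 − 4 = 11 distinct.

11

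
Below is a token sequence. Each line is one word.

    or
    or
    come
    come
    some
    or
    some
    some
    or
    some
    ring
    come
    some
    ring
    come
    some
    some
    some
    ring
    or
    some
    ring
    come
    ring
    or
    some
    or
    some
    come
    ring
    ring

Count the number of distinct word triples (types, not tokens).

31 tokens → 29 trigram windows in total.
Repeated trigrams (each contributes count−1 duplicates):
  some or some: 3
  some ring come: 3
  or some ring: 2
  ring come some: 2
  ring or some: 2
7 duplicate windows → 29 − 7 = 22 distinct.

22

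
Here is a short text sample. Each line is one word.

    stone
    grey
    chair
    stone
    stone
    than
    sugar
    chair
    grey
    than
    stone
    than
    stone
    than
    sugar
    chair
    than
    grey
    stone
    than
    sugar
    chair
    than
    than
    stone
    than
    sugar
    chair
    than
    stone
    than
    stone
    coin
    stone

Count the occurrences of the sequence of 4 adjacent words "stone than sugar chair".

Scanning the 31 overlapping 4-gram windows for "stone than sugar chair":
  position 5–8: stone than sugar chair
  position 13–16: stone than sugar chair
  position 19–22: stone than sugar chair
  position 25–28: stone than sugar chair

4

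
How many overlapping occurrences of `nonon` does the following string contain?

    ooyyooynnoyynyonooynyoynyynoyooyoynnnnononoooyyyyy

Sliding a length-5 window over the 50 characters (46 positions):
  position 38–42: nonon

1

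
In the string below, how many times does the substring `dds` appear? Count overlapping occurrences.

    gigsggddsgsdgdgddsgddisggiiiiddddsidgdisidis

Sliding a length-3 window over the 44 characters (42 positions):
  position 7–9: dds
  position 16–18: dds
  position 32–34: dds

3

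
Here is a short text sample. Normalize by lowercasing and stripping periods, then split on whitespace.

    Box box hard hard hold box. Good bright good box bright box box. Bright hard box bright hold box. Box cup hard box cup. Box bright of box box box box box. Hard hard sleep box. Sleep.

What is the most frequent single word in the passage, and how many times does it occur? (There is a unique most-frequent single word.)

Unigram frequencies (highest first):
  box: 17
  hard: 6
  bright: 5
  hold: 2
  good: 2
  cup: 2
  … (2 more, each ≤ 2)

"box", 17 times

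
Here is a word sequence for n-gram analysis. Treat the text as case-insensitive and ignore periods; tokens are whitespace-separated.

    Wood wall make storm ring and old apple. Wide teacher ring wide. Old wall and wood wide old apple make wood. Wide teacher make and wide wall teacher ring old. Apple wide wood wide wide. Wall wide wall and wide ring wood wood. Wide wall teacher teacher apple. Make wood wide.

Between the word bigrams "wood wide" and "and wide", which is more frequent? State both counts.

"wood wide": 5 occurrences
"and wide": 2 occurrences

"wood wide" (5 vs 2)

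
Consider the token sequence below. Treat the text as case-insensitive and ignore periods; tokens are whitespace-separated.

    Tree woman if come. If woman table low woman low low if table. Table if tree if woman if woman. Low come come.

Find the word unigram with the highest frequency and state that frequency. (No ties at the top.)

Unigram frequencies (highest first):
  if: 6
  woman: 5
  low: 4
  come: 3
  table: 3
  tree: 2

"if", 6 times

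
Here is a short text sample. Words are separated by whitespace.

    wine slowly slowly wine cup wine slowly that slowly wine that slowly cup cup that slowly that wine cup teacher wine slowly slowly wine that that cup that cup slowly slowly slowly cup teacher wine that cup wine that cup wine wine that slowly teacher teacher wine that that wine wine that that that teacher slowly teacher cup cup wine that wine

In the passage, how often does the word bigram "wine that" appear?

Scanning the 61 overlapping bigram windows for "wine that":
  position 10–11: wine that
  position 24–25: wine that
  position 35–36: wine that
  position 38–39: wine that
  position 42–43: wine that
  position 47–48: wine that
  position 51–52: wine that
  position 60–61: wine that

8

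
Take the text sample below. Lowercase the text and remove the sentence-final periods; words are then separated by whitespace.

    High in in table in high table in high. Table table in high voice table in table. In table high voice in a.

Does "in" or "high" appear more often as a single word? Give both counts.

"in" (8 vs 5)

"in": 8 occurrences
"high": 5 occurrences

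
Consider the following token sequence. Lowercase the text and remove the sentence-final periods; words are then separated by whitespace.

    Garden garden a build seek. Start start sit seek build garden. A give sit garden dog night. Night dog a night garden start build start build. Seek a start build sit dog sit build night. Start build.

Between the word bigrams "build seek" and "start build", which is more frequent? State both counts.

"build seek": 2 occurrences
"start build": 4 occurrences

"start build" (4 vs 2)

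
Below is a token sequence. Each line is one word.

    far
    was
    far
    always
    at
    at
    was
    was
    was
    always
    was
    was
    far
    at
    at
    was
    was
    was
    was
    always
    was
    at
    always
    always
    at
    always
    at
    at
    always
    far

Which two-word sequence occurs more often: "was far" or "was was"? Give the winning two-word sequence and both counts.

"was far": 2 occurrences
"was was": 6 occurrences

"was was" (6 vs 2)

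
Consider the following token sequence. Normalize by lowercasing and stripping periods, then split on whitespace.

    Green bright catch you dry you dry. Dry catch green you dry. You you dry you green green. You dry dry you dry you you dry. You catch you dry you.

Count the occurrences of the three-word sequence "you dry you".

Scanning the 29 overlapping trigram windows for "you dry you":
  position 4–6: you dry you
  position 11–13: you dry you
  position 14–16: you dry you
  position 22–24: you dry you
  position 25–27: you dry you
  position 29–31: you dry you

6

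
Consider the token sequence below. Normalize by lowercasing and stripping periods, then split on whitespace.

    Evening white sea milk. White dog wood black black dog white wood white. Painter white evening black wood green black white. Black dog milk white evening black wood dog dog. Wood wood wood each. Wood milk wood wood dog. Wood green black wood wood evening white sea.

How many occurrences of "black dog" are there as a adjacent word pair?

Scanning the 46 overlapping bigram windows for "black dog":
  position 9–10: black dog
  position 22–23: black dog

2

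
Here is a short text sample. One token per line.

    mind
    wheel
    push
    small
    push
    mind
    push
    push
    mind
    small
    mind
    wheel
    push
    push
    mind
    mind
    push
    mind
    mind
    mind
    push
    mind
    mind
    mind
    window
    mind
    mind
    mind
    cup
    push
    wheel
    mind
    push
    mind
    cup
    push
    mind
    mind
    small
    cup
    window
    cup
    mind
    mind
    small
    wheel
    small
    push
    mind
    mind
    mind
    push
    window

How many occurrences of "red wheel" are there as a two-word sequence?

Scanning the 52 overlapping bigram windows for "red wheel":
  (none found)

0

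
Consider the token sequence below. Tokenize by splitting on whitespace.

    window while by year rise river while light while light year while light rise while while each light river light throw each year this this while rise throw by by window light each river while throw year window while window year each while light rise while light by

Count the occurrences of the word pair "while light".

Scanning the 47 overlapping bigram windows for "while light":
  position 7–8: while light
  position 9–10: while light
  position 12–13: while light
  position 43–44: while light
  position 46–47: while light

5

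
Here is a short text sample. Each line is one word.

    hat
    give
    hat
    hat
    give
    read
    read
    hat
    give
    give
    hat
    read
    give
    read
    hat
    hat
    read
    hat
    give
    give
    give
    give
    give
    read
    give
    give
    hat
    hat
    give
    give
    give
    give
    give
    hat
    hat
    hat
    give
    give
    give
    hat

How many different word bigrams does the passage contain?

40 tokens → 39 bigram windows in total.
Repeated bigrams (each contributes count−1 duplicates):
  give give: 12
  hat give: 6
  give hat: 5
  hat hat: 5
  give read: 3
  read hat: 3
  hat read: 2
  read give: 2
30 duplicate windows → 39 − 30 = 9 distinct.

9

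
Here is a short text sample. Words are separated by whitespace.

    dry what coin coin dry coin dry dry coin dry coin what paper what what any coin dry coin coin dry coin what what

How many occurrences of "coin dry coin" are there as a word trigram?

Scanning the 22 overlapping trigram windows for "coin dry coin":
  position 4–6: coin dry coin
  position 9–11: coin dry coin
  position 17–19: coin dry coin
  position 20–22: coin dry coin

4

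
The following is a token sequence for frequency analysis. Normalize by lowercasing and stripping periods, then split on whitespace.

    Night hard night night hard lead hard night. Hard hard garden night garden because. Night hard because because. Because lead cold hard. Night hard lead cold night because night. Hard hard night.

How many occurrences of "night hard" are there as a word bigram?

Scanning the 31 overlapping bigram windows for "night hard":
  position 1–2: night hard
  position 4–5: night hard
  position 8–9: night hard
  position 15–16: night hard
  position 23–24: night hard
  position 29–30: night hard

6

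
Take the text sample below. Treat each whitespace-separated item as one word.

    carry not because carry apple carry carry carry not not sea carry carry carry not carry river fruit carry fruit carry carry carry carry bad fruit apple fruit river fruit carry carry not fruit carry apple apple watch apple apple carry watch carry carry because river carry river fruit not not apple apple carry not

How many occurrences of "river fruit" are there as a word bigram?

Scanning the 54 overlapping bigram windows for "river fruit":
  position 17–18: river fruit
  position 29–30: river fruit
  position 48–49: river fruit

3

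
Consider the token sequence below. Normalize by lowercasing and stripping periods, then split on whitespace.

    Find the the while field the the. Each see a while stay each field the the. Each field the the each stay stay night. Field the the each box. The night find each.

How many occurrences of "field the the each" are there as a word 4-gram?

4

Scanning the 30 overlapping 4-gram windows for "field the the each":
  position 5–8: field the the each
  position 14–17: field the the each
  position 18–21: field the the each
  position 25–28: field the the each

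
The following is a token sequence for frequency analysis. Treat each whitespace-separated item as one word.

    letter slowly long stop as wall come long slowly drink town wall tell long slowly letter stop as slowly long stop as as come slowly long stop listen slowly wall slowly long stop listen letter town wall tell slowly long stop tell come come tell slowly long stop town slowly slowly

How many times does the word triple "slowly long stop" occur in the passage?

Scanning the 49 overlapping trigram windows for "slowly long stop":
  position 2–4: slowly long stop
  position 19–21: slowly long stop
  position 25–27: slowly long stop
  position 31–33: slowly long stop
  position 39–41: slowly long stop
  position 46–48: slowly long stop

6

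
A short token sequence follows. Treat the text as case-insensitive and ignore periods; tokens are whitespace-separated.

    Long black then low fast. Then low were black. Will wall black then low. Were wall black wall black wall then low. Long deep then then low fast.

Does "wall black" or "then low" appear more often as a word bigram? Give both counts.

"then low" (5 vs 3)

"wall black": 3 occurrences
"then low": 5 occurrences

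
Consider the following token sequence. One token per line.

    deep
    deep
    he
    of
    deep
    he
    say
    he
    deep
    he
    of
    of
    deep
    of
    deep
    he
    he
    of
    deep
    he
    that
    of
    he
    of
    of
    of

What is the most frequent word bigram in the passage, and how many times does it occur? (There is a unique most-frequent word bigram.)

"deep he", 5 times

Bigram frequencies (highest first):
  deep he: 5
  he of: 4
  of deep: 4
  of of: 3
  deep deep: 1
  he say: 1
  … (7 more, each ≤ 1)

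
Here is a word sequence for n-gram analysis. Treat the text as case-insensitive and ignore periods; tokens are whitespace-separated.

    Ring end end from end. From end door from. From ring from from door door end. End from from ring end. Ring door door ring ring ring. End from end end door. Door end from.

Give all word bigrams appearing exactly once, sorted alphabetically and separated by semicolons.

Bigram counts meeting the condition (exactly once):
  door from: 1
  door ring: 1
  end ring: 1
  from door: 1
  ring door: 1
  ring from: 1

door from; door ring; end ring; from door; ring door; ring from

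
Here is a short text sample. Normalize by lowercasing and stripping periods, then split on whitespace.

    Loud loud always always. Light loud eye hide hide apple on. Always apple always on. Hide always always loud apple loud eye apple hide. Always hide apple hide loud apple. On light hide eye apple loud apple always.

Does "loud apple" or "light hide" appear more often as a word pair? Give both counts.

"loud apple": 3 occurrences
"light hide": 1 occurrence

"loud apple" (3 vs 1)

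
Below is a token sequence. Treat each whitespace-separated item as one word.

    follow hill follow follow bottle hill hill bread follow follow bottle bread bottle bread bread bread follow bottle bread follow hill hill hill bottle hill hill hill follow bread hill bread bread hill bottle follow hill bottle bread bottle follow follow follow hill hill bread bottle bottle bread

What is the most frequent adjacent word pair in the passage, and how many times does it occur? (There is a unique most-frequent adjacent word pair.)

"hill hill", 6 times

Bigram frequencies (highest first):
  hill hill: 6
  bottle bread: 5
  follow hill: 4
  follow follow: 4
  follow bottle: 3
  hill bread: 3
  … (10 more, each ≤ 3)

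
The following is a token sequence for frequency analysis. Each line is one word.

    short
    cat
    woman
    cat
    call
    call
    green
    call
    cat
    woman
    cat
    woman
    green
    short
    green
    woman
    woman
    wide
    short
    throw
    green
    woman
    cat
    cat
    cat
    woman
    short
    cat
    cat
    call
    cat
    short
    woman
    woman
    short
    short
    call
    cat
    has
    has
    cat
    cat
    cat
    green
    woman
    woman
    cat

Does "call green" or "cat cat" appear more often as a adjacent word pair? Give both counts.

"cat cat" (5 vs 1)

"call green": 1 occurrence
"cat cat": 5 occurrences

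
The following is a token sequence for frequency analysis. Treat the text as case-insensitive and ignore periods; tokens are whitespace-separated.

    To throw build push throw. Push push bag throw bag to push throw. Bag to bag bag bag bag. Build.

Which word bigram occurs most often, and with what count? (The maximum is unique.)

Bigram frequencies (highest first):
  bag bag: 3
  push throw: 2
  throw bag: 2
  bag to: 2
  to throw: 1
  throw build: 1
  … (8 more, each ≤ 1)

"bag bag", 3 times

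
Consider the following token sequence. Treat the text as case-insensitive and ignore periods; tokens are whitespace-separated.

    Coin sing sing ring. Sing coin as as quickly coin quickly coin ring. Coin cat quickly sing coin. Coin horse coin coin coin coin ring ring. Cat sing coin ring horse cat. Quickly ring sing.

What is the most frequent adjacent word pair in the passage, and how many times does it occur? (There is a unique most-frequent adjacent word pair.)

Bigram frequencies (highest first):
  coin coin: 4
  sing coin: 3
  coin ring: 3
  ring sing: 2
  quickly coin: 2
  cat quickly: 2
  … (18 more, each ≤ 1)

"coin coin", 4 times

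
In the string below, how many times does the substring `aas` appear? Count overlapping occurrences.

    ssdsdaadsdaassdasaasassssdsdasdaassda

Sliding a length-3 window over the 37 characters (35 positions):
  position 11–13: aas
  position 18–20: aas
  position 32–34: aas

3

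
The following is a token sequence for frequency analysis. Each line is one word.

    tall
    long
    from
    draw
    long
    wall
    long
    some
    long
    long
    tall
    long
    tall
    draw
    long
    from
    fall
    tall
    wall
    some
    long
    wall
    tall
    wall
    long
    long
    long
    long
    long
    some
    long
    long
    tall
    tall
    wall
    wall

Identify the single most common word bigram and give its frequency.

Bigram frequencies (highest first):
  long long: 6
  some long: 3
  long tall: 3
  tall wall: 3
  tall long: 2
  long from: 2
  … (12 more, each ≤ 2)

"long long", 6 times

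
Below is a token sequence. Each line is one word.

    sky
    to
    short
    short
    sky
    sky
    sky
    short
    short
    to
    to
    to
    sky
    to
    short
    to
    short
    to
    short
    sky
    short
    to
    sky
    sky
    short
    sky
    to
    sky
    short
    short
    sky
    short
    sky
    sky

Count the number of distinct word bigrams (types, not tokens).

9

34 tokens → 33 bigram windows in total.
Repeated bigrams (each contributes count−1 duplicates):
  short sky: 5
  sky short: 5
  short to: 4
  sky sky: 4
  to short: 4
  short short: 3
  sky to: 3
  to sky: 3
  … (1 more repeated)
24 duplicate windows → 33 − 24 = 9 distinct.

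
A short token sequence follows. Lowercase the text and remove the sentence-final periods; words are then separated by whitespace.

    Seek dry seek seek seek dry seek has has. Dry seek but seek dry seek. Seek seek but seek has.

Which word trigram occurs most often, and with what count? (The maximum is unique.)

Trigram frequencies (highest first):
  seek dry seek: 3
  dry seek seek: 2
  seek seek seek: 2
  seek but seek: 2
  seek seek dry: 1
  dry seek has: 1
  … (7 more, each ≤ 1)

"seek dry seek", 3 times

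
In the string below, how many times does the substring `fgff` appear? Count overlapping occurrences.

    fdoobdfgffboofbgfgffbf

Sliding a length-4 window over the 22 characters (19 positions):
  position 7–10: fgff
  position 17–20: fgff

2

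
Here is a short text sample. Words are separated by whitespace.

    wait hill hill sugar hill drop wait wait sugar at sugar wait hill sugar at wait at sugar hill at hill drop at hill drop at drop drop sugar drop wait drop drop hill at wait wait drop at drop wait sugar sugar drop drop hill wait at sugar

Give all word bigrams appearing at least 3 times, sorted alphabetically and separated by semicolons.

at sugar; drop at; drop drop; drop wait; hill drop

Bigram counts meeting the condition (at least 3 times):
  at sugar: 3
  drop at: 3
  drop drop: 3
  drop wait: 3
  hill drop: 3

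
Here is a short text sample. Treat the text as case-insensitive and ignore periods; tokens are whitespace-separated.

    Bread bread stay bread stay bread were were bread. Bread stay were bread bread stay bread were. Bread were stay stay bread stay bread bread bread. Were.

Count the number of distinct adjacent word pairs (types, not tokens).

27 tokens → 26 bigram windows in total.
Repeated bigrams (each contributes count−1 duplicates):
  bread bread: 5
  bread stay: 5
  stay bread: 5
  bread were: 4
  were bread: 3
17 duplicate windows → 26 − 17 = 9 distinct.

9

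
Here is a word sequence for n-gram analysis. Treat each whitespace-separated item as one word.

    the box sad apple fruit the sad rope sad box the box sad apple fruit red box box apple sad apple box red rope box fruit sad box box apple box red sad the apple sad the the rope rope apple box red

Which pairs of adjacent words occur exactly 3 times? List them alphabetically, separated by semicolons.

Bigram counts meeting the condition (exactly 3 times):
  apple box: 3
  box red: 3
  sad apple: 3

apple box; box red; sad apple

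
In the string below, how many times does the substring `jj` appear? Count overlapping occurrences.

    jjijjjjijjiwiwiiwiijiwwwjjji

Sliding a length-2 window over the 28 characters (27 positions):
  position 1–2: jj
  position 4–5: jj
  position 5–6: jj
  position 6–7: jj
  position 9–10: jj
  position 25–26: jj
  position 26–27: jj

7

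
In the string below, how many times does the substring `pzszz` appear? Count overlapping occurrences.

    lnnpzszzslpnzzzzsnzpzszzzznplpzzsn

Sliding a length-5 window over the 34 characters (30 positions):
  position 4–8: pzszz
  position 20–24: pzszz

2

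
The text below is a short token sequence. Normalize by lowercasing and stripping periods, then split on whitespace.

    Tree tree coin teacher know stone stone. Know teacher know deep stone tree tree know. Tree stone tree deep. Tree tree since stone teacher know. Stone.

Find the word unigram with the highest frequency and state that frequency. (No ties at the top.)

Unigram frequencies (highest first):
  tree: 8
  stone: 6
  know: 5
  teacher: 3
  deep: 2
  coin: 1
  … (1 more, each ≤ 1)

"tree", 8 times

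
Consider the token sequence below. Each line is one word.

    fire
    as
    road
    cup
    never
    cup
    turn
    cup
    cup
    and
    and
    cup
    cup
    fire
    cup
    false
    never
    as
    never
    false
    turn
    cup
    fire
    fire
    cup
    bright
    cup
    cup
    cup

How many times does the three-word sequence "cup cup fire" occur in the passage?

Scanning the 27 overlapping trigram windows for "cup cup fire":
  position 12–14: cup cup fire

1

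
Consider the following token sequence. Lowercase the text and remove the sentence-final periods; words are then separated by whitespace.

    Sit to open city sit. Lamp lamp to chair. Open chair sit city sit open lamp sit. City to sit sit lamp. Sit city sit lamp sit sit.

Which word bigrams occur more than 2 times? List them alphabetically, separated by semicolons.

city sit; lamp sit; sit city; sit lamp

Bigram counts meeting the condition (more than 2 times):
  city sit: 3
  lamp sit: 3
  sit city: 3
  sit lamp: 3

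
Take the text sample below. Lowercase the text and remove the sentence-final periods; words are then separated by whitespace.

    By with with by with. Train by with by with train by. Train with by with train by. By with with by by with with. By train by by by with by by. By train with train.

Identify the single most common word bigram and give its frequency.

"by with", 8 times

Bigram frequencies (highest first):
  by with: 8
  with by: 6
  by by: 6
  with train: 4
  train by: 4
  with with: 3
  … (2 more, each ≤ 3)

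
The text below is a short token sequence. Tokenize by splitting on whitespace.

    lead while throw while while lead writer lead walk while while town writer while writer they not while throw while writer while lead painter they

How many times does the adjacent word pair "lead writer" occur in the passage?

Scanning the 24 overlapping bigram windows for "lead writer":
  position 6–7: lead writer

1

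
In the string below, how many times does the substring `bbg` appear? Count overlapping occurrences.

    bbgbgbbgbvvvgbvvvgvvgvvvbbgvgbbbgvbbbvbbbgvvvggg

5

Sliding a length-3 window over the 48 characters (46 positions):
  position 1–3: bbg
  position 6–8: bbg
  position 25–27: bbg
  position 31–33: bbg
  position 40–42: bbg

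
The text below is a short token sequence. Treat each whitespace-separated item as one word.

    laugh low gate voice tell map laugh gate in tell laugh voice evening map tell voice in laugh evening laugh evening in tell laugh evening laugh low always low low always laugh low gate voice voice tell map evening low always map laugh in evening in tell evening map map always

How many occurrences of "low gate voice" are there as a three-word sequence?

Scanning the 49 overlapping trigram windows for "low gate voice":
  position 2–4: low gate voice
  position 33–35: low gate voice

2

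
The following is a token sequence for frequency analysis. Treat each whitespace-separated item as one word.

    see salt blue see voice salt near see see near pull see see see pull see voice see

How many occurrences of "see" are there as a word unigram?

Scanning the 18 tokens for "see":
  position 1: see
  position 4: see
  position 8: see
  position 9: see
  position 12: see
  position 13: see
  position 14: see
  position 16: see
  position 18: see

9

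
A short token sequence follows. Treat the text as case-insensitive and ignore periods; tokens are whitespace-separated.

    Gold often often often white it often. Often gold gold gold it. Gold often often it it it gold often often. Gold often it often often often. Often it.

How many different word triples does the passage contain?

19

29 tokens → 27 trigram windows in total.
Repeated trigrams (each contributes count−1 duplicates):
  gold often often: 3
  often often often: 3
  it gold often: 2
  it often often: 2
  often often gold: 2
  often often it: 2
8 duplicate windows → 27 − 8 = 19 distinct.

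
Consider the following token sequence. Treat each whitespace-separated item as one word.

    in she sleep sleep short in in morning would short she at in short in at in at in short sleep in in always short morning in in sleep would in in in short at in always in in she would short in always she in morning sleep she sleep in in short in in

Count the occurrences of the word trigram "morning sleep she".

1

Scanning the 53 overlapping trigram windows for "morning sleep she":
  position 47–49: morning sleep she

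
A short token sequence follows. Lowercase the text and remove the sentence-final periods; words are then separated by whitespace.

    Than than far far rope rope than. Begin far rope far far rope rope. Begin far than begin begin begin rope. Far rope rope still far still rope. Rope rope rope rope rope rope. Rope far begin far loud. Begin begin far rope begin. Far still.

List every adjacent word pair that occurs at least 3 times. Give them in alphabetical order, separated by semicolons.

begin begin; begin far; far rope; rope far; rope rope

Bigram counts meeting the condition (at least 3 times):
  begin begin: 3
  begin far: 5
  far rope: 5
  rope far: 3
  rope rope: 10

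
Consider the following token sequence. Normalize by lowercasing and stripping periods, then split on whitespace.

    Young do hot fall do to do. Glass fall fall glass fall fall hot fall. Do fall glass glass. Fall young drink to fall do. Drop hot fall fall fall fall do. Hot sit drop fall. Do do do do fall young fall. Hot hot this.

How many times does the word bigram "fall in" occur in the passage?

0

Scanning the 45 overlapping bigram windows for "fall in":
  (none found)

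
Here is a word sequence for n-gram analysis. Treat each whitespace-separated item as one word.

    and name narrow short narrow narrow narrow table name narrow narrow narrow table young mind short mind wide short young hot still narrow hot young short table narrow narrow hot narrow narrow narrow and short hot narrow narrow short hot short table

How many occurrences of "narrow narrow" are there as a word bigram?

8

Scanning the 41 overlapping bigram windows for "narrow narrow":
  position 5–6: narrow narrow
  position 6–7: narrow narrow
  position 10–11: narrow narrow
  position 11–12: narrow narrow
  position 28–29: narrow narrow
  position 31–32: narrow narrow
  position 32–33: narrow narrow
  position 37–38: narrow narrow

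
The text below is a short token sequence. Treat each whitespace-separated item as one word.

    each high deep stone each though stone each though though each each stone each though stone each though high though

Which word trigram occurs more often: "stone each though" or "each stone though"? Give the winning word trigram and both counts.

"stone each though": 4 occurrences
"each stone though": 0 occurrences

"stone each though" (4 vs 0)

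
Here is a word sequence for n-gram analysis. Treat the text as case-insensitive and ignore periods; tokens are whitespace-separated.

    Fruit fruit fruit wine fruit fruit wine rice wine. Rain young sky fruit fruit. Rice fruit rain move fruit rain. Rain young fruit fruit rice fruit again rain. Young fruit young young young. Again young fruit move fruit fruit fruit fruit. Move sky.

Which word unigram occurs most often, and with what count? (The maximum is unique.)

Unigram frequencies (highest first):
  fruit: 18
  young: 7
  rain: 5
  wine: 3
  rice: 3
  move: 3
  … (2 more, each ≤ 2)

"fruit", 18 times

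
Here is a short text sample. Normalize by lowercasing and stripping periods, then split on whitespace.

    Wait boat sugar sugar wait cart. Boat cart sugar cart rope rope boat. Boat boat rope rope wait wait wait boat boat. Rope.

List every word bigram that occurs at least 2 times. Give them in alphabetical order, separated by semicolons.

boat boat; boat rope; rope rope; wait boat; wait wait

Bigram counts meeting the condition (at least 2 times):
  boat boat: 3
  boat rope: 2
  rope rope: 2
  wait boat: 2
  wait wait: 2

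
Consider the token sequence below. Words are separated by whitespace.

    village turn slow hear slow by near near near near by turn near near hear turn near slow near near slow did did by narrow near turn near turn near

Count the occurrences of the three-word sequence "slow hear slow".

Scanning the 28 overlapping trigram windows for "slow hear slow":
  position 3–5: slow hear slow

1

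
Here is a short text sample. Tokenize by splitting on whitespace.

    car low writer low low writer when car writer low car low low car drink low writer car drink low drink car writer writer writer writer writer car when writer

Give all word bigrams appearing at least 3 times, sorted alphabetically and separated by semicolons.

low writer; writer writer

Bigram counts meeting the condition (at least 3 times):
  low writer: 3
  writer writer: 4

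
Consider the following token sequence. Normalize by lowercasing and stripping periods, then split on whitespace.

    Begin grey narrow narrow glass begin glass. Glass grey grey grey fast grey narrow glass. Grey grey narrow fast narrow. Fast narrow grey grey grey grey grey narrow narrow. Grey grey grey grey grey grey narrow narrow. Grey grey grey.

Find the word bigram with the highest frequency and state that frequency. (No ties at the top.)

Bigram frequencies (highest first):
  grey grey: 14
  grey narrow: 5
  narrow narrow: 3
  narrow grey: 3
  narrow glass: 2
  glass grey: 2
  … (8 more, each ≤ 2)

"grey grey", 14 times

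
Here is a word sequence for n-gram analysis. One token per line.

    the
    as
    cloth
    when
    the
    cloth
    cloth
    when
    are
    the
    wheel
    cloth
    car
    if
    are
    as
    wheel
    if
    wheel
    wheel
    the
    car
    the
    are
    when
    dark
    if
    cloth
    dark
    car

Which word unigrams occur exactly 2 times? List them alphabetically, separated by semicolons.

as; dark

Unigram counts meeting the condition (exactly 2 times):
  as: 2
  dark: 2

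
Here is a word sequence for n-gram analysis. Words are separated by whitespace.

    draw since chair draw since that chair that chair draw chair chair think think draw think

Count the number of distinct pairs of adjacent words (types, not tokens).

12

16 tokens → 15 bigram windows in total.
Repeated bigrams (each contributes count−1 duplicates):
  chair draw: 2
  draw since: 2
  that chair: 2
3 duplicate windows → 15 − 3 = 12 distinct.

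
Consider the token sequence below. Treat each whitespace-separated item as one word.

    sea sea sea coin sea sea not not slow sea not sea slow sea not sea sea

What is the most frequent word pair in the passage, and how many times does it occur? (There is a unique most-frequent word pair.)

"sea sea", 4 times

Bigram frequencies (highest first):
  sea sea: 4
  sea not: 3
  slow sea: 2
  not sea: 2
  sea coin: 1
  coin sea: 1
  … (3 more, each ≤ 1)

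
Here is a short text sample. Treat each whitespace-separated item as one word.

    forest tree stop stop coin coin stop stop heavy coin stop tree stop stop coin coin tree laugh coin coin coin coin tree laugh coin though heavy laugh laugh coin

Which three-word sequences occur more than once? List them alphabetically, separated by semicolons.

Trigram counts meeting the condition (more than once):
  coin coin coin: 2
  coin coin tree: 2
  coin tree laugh: 2
  stop coin coin: 2
  stop stop coin: 2
  tree laugh coin: 2
  tree stop stop: 2

coin coin coin; coin coin tree; coin tree laugh; stop coin coin; stop stop coin; tree laugh coin; tree stop stop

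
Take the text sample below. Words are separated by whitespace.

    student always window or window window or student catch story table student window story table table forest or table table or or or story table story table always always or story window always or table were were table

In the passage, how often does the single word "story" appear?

5

Scanning the 38 tokens for "story":
  position 10: story
  position 14: story
  position 24: story
  position 26: story
  position 31: story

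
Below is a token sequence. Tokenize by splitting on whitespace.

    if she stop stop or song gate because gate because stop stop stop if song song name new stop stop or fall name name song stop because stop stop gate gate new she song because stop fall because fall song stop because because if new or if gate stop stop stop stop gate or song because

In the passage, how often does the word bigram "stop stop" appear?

Scanning the 55 overlapping bigram windows for "stop stop":
  position 3–4: stop stop
  position 11–12: stop stop
  position 12–13: stop stop
  position 19–20: stop stop
  position 28–29: stop stop
  position 49–50: stop stop
  position 50–51: stop stop
  position 51–52: stop stop

8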